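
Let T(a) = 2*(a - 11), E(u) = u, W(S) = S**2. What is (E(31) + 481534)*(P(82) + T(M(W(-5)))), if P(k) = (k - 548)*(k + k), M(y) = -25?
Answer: -36837796240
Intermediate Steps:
P(k) = 2*k*(-548 + k) (P(k) = (-548 + k)*(2*k) = 2*k*(-548 + k))
T(a) = -22 + 2*a (T(a) = 2*(-11 + a) = -22 + 2*a)
(E(31) + 481534)*(P(82) + T(M(W(-5)))) = (31 + 481534)*(2*82*(-548 + 82) + (-22 + 2*(-25))) = 481565*(2*82*(-466) + (-22 - 50)) = 481565*(-76424 - 72) = 481565*(-76496) = -36837796240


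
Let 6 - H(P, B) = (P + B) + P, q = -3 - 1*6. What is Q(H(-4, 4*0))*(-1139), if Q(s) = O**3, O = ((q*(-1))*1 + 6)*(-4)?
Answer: 246024000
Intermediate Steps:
q = -9 (q = -3 - 6 = -9)
H(P, B) = 6 - B - 2*P (H(P, B) = 6 - ((P + B) + P) = 6 - ((B + P) + P) = 6 - (B + 2*P) = 6 + (-B - 2*P) = 6 - B - 2*P)
O = -60 (O = (-9*(-1)*1 + 6)*(-4) = (9*1 + 6)*(-4) = (9 + 6)*(-4) = 15*(-4) = -60)
Q(s) = -216000 (Q(s) = (-60)**3 = -216000)
Q(H(-4, 4*0))*(-1139) = -216000*(-1139) = 246024000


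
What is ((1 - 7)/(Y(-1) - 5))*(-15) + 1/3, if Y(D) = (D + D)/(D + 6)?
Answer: -49/3 ≈ -16.333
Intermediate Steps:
Y(D) = 2*D/(6 + D) (Y(D) = (2*D)/(6 + D) = 2*D/(6 + D))
((1 - 7)/(Y(-1) - 5))*(-15) + 1/3 = ((1 - 7)/(2*(-1)/(6 - 1) - 5))*(-15) + 1/3 = -6/(2*(-1)/5 - 5)*(-15) + 1/3 = -6/(2*(-1)*(1/5) - 5)*(-15) + 1/3 = -6/(-2/5 - 5)*(-15) + 1/3 = -6/(-27/5)*(-15) + 1/3 = -6*(-5/27)*(-15) + 1/3 = (10/9)*(-15) + 1/3 = -50/3 + 1/3 = -49/3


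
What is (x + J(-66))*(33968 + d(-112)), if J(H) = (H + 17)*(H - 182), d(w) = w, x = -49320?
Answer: -1258359808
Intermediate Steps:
J(H) = (-182 + H)*(17 + H) (J(H) = (17 + H)*(-182 + H) = (-182 + H)*(17 + H))
(x + J(-66))*(33968 + d(-112)) = (-49320 + (-3094 + (-66)² - 165*(-66)))*(33968 - 112) = (-49320 + (-3094 + 4356 + 10890))*33856 = (-49320 + 12152)*33856 = -37168*33856 = -1258359808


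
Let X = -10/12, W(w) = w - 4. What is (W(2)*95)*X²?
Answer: -2375/18 ≈ -131.94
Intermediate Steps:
W(w) = -4 + w
X = -⅚ (X = -10*1/12 = -⅚ ≈ -0.83333)
(W(2)*95)*X² = ((-4 + 2)*95)*(-⅚)² = -2*95*(25/36) = -190*25/36 = -2375/18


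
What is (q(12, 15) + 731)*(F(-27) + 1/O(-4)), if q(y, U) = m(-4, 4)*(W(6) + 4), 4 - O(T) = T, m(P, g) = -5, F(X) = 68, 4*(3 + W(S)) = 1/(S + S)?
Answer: 18989435/384 ≈ 49452.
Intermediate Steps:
W(S) = -3 + 1/(8*S) (W(S) = -3 + 1/(4*(S + S)) = -3 + 1/(4*((2*S))) = -3 + (1/(2*S))/4 = -3 + 1/(8*S))
O(T) = 4 - T
q(y, U) = -245/48 (q(y, U) = -5*((-3 + (⅛)/6) + 4) = -5*((-3 + (⅛)*(⅙)) + 4) = -5*((-3 + 1/48) + 4) = -5*(-143/48 + 4) = -5*49/48 = -245/48)
(q(12, 15) + 731)*(F(-27) + 1/O(-4)) = (-245/48 + 731)*(68 + 1/(4 - 1*(-4))) = 34843*(68 + 1/(4 + 4))/48 = 34843*(68 + 1/8)/48 = 34843*(68 + ⅛)/48 = (34843/48)*(545/8) = 18989435/384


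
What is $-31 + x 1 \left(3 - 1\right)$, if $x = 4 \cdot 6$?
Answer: $17$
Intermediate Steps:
$x = 24$
$-31 + x 1 \left(3 - 1\right) = -31 + 24 \cdot 1 \left(3 - 1\right) = -31 + 24 \cdot 1 \cdot 2 = -31 + 24 \cdot 2 = -31 + 48 = 17$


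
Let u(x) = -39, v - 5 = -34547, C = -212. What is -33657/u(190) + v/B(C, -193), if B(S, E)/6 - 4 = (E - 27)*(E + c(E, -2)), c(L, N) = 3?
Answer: 36071095/41804 ≈ 862.86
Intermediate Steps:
v = -34542 (v = 5 - 34547 = -34542)
B(S, E) = 24 + 6*(-27 + E)*(3 + E) (B(S, E) = 24 + 6*((E - 27)*(E + 3)) = 24 + 6*((-27 + E)*(3 + E)) = 24 + 6*(-27 + E)*(3 + E))
-33657/u(190) + v/B(C, -193) = -33657/(-39) - 34542/(-462 - 144*(-193) + 6*(-193)**2) = -33657*(-1/39) - 34542/(-462 + 27792 + 6*37249) = 863 - 34542/(-462 + 27792 + 223494) = 863 - 34542/250824 = 863 - 34542*1/250824 = 863 - 5757/41804 = 36071095/41804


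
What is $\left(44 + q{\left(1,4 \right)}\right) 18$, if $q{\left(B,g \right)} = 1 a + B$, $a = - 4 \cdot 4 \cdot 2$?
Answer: $234$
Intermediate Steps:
$a = -32$ ($a = \left(-4\right) 8 = -32$)
$q{\left(B,g \right)} = -32 + B$ ($q{\left(B,g \right)} = 1 \left(-32\right) + B = -32 + B$)
$\left(44 + q{\left(1,4 \right)}\right) 18 = \left(44 + \left(-32 + 1\right)\right) 18 = \left(44 - 31\right) 18 = 13 \cdot 18 = 234$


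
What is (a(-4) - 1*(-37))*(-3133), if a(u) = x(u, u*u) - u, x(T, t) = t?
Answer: -178581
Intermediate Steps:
a(u) = u² - u (a(u) = u*u - u = u² - u)
(a(-4) - 1*(-37))*(-3133) = (-4*(-1 - 4) - 1*(-37))*(-3133) = (-4*(-5) + 37)*(-3133) = (20 + 37)*(-3133) = 57*(-3133) = -178581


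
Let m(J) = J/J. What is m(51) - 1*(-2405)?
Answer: 2406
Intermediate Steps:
m(J) = 1
m(51) - 1*(-2405) = 1 - 1*(-2405) = 1 + 2405 = 2406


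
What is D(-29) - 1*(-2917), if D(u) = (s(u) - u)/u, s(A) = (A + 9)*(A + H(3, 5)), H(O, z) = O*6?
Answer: 84344/29 ≈ 2908.4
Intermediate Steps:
H(O, z) = 6*O
s(A) = (9 + A)*(18 + A) (s(A) = (A + 9)*(A + 6*3) = (9 + A)*(A + 18) = (9 + A)*(18 + A))
D(u) = (162 + u² + 26*u)/u (D(u) = ((162 + u² + 27*u) - u)/u = (162 + u² + 26*u)/u)
D(-29) - 1*(-2917) = (26 - 29 + 162/(-29)) - 1*(-2917) = (26 - 29 + 162*(-1/29)) + 2917 = (26 - 29 - 162/29) + 2917 = -249/29 + 2917 = 84344/29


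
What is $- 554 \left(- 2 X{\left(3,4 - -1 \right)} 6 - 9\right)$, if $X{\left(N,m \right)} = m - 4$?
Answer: $11634$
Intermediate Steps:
$X{\left(N,m \right)} = -4 + m$
$- 554 \left(- 2 X{\left(3,4 - -1 \right)} 6 - 9\right) = - 554 \left(- 2 \left(-4 + \left(4 - -1\right)\right) 6 - 9\right) = - 554 \left(- 2 \left(-4 + \left(4 + 1\right)\right) 6 - 9\right) = - 554 \left(- 2 \left(-4 + 5\right) 6 - 9\right) = - 554 \left(\left(-2\right) 1 \cdot 6 - 9\right) = - 554 \left(\left(-2\right) 6 - 9\right) = - 554 \left(-12 - 9\right) = \left(-554\right) \left(-21\right) = 11634$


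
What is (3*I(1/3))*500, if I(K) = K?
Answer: 500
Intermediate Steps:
(3*I(1/3))*500 = (3/3)*500 = (3*(1/3))*500 = 1*500 = 500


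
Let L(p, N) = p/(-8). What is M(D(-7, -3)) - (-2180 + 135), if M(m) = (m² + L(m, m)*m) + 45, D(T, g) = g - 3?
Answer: 4243/2 ≈ 2121.5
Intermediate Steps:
L(p, N) = -p/8 (L(p, N) = p*(-⅛) = -p/8)
D(T, g) = -3 + g
M(m) = 45 + 7*m²/8 (M(m) = (m² + (-m/8)*m) + 45 = (m² - m²/8) + 45 = 7*m²/8 + 45 = 45 + 7*m²/8)
M(D(-7, -3)) - (-2180 + 135) = (45 + 7*(-3 - 3)²/8) - (-2180 + 135) = (45 + (7/8)*(-6)²) - 1*(-2045) = (45 + (7/8)*36) + 2045 = (45 + 63/2) + 2045 = 153/2 + 2045 = 4243/2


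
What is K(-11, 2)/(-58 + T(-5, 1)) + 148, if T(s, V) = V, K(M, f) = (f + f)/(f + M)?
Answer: 75928/513 ≈ 148.01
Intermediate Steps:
K(M, f) = 2*f/(M + f) (K(M, f) = (2*f)/(M + f) = 2*f/(M + f))
K(-11, 2)/(-58 + T(-5, 1)) + 148 = (2*2/(-11 + 2))/(-58 + 1) + 148 = (2*2/(-9))/(-57) + 148 = (2*2*(-1/9))*(-1/57) + 148 = -4/9*(-1/57) + 148 = 4/513 + 148 = 75928/513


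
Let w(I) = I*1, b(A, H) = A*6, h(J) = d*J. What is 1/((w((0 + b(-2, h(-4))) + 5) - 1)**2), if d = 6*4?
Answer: 1/64 ≈ 0.015625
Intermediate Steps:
d = 24
h(J) = 24*J
b(A, H) = 6*A
w(I) = I
1/((w((0 + b(-2, h(-4))) + 5) - 1)**2) = 1/((((0 + 6*(-2)) + 5) - 1)**2) = 1/((((0 - 12) + 5) - 1)**2) = 1/(((-12 + 5) - 1)**2) = 1/((-7 - 1)**2) = 1/((-8)**2) = 1/64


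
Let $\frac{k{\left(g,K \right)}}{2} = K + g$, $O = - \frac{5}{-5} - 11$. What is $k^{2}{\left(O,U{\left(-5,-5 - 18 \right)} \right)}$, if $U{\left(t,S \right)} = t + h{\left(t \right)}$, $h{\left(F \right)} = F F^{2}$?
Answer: $78400$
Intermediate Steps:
$h{\left(F \right)} = F^{3}$
$U{\left(t,S \right)} = t + t^{3}$
$O = -10$ ($O = \left(-5\right) \left(- \frac{1}{5}\right) - 11 = 1 - 11 = -10$)
$k{\left(g,K \right)} = 2 K + 2 g$ ($k{\left(g,K \right)} = 2 \left(K + g\right) = 2 K + 2 g$)
$k^{2}{\left(O,U{\left(-5,-5 - 18 \right)} \right)} = \left(2 \left(-5 + \left(-5\right)^{3}\right) + 2 \left(-10\right)\right)^{2} = \left(2 \left(-5 - 125\right) - 20\right)^{2} = \left(2 \left(-130\right) - 20\right)^{2} = \left(-260 - 20\right)^{2} = \left(-280\right)^{2} = 78400$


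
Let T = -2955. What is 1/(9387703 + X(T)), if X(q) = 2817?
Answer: 1/9390520 ≈ 1.0649e-7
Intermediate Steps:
1/(9387703 + X(T)) = 1/(9387703 + 2817) = 1/9390520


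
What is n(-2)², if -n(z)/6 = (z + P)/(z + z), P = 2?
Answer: 0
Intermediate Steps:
n(z) = -3*(2 + z)/z (n(z) = -6*(z + 2)/(z + z) = -6*(2 + z)/(2*z) = -6*(2 + z)*1/(2*z) = -3*(2 + z)/z)
n(-2)² = (-3 - 6/(-2))² = (-3 - 6*(-½))² = (-3 + 3)² = 0² = 0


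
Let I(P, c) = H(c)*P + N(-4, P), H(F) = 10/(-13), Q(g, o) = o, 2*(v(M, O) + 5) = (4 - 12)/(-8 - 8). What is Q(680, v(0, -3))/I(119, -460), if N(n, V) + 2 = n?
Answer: 247/5072 ≈ 0.048699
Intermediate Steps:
v(M, O) = -19/4 (v(M, O) = -5 + ((4 - 12)/(-8 - 8))/2 = -5 + (-8/(-16))/2 = -5 + (-8*(-1/16))/2 = -5 + (1/2)*(1/2) = -5 + 1/4 = -19/4)
N(n, V) = -2 + n
H(F) = -10/13 (H(F) = 10*(-1/13) = -10/13)
I(P, c) = -6 - 10*P/13 (I(P, c) = -10*P/13 + (-2 - 4) = -10*P/13 - 6 = -6 - 10*P/13)
Q(680, v(0, -3))/I(119, -460) = -19/(4*(-6 - 10/13*119)) = -19/(4*(-6 - 1190/13)) = -19/(4*(-1268/13)) = -19/4*(-13/1268) = 247/5072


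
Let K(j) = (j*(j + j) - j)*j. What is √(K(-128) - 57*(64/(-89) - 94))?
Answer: 7*I*√679797842/89 ≈ 2050.7*I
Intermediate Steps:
K(j) = j*(-j + 2*j²) (K(j) = (j*(2*j) - j)*j = (2*j² - j)*j = (-j + 2*j²)*j = j*(-j + 2*j²))
√(K(-128) - 57*(64/(-89) - 94)) = √((-128)²*(-1 + 2*(-128)) - 57*(64/(-89) - 94)) = √(16384*(-1 - 256) - 57*(64*(-1/89) - 94)) = √(16384*(-257) - 57*(-64/89 - 94)) = √(-4210688 - 57*(-8430/89)) = √(-4210688 + 480510/89) = √(-374270722/89) = 7*I*√679797842/89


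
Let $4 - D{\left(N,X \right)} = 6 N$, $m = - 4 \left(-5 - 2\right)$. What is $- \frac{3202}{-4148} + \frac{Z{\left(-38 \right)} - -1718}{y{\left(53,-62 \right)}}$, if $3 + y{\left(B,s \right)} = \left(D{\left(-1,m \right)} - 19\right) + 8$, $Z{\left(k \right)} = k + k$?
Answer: $- \frac{424888}{1037} \approx -409.73$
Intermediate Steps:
$m = 28$ ($m = \left(-4\right) \left(-7\right) = 28$)
$D{\left(N,X \right)} = 4 - 6 N$
$Z{\left(k \right)} = 2 k$
$y{\left(B,s \right)} = -4$ ($y{\left(B,s \right)} = -3 + \left(\left(\left(4 - -6\right) - 19\right) + 8\right) = -3 + \left(\left(\left(4 + 6\right) - 19\right) + 8\right) = -3 + \left(\left(10 - 19\right) + 8\right) = -3 + \left(-9 + 8\right) = -3 - 1 = -4$)
$- \frac{3202}{-4148} + \frac{Z{\left(-38 \right)} - -1718}{y{\left(53,-62 \right)}} = - \frac{3202}{-4148} + \frac{2 \left(-38\right) - -1718}{-4} = \left(-3202\right) \left(- \frac{1}{4148}\right) + \left(-76 + 1718\right) \left(- \frac{1}{4}\right) = \frac{1601}{2074} + 1642 \left(- \frac{1}{4}\right) = \frac{1601}{2074} - \frac{821}{2} = - \frac{424888}{1037}$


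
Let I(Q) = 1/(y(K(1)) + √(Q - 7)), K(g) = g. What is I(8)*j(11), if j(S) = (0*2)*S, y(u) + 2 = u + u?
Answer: 0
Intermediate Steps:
y(u) = -2 + 2*u (y(u) = -2 + (u + u) = -2 + 2*u)
j(S) = 0 (j(S) = 0*S = 0)
I(Q) = (-7 + Q)^(-½) (I(Q) = 1/((-2 + 2*1) + √(Q - 7)) = 1/((-2 + 2) + √(-7 + Q)) = 1/(0 + √(-7 + Q)) = 1/(√(-7 + Q)) = (-7 + Q)^(-½))
I(8)*j(11) = 0/√(-7 + 8) = 0/√1 = 1*0 = 0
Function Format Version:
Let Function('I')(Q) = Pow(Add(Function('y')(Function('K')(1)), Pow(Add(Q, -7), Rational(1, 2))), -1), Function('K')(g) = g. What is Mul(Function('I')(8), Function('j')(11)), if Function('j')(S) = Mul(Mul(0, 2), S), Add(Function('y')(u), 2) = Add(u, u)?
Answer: 0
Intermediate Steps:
Function('y')(u) = Add(-2, Mul(2, u)) (Function('y')(u) = Add(-2, Add(u, u)) = Add(-2, Mul(2, u)))
Function('j')(S) = 0 (Function('j')(S) = Mul(0, S) = 0)
Function('I')(Q) = Pow(Add(-7, Q), Rational(-1, 2)) (Function('I')(Q) = Pow(Add(Add(-2, Mul(2, 1)), Pow(Add(Q, -7), Rational(1, 2))), -1) = Pow(Add(Add(-2, 2), Pow(Add(-7, Q), Rational(1, 2))), -1) = Pow(Add(0, Pow(Add(-7, Q), Rational(1, 2))), -1) = Pow(Pow(Add(-7, Q), Rational(1, 2)), -1) = Pow(Add(-7, Q), Rational(-1, 2)))
Mul(Function('I')(8), Function('j')(11)) = Mul(Pow(Add(-7, 8), Rational(-1, 2)), 0) = Mul(Pow(1, Rational(-1, 2)), 0) = Mul(1, 0) = 0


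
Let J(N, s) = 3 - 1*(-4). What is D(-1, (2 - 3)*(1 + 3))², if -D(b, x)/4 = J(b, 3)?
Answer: 784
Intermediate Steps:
J(N, s) = 7 (J(N, s) = 3 + 4 = 7)
D(b, x) = -28 (D(b, x) = -4*7 = -28)
D(-1, (2 - 3)*(1 + 3))² = (-28)² = 784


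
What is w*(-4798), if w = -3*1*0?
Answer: 0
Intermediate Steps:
w = 0 (w = -3*0 = 0)
w*(-4798) = 0*(-4798) = 0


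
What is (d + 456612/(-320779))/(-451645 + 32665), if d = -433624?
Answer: 34774482427/33599996355 ≈ 1.0350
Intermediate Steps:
(d + 456612/(-320779))/(-451645 + 32665) = (-433624 + 456612/(-320779))/(-451645 + 32665) = (-433624 + 456612*(-1/320779))/(-418980) = (-433624 - 456612/320779)*(-1/418980) = -139097929708/320779*(-1/418980) = 34774482427/33599996355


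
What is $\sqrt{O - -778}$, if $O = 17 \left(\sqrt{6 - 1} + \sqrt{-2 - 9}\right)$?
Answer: $\sqrt{778 + 17 \sqrt{5} + 17 i \sqrt{11}} \approx 28.583 + 0.9863 i$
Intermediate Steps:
$O = 17 \sqrt{5} + 17 i \sqrt{11}$ ($O = 17 \left(\sqrt{5} + \sqrt{-11}\right) = 17 \left(\sqrt{5} + i \sqrt{11}\right) = 17 \sqrt{5} + 17 i \sqrt{11} \approx 38.013 + 56.383 i$)
$\sqrt{O - -778} = \sqrt{\left(17 \sqrt{5} + 17 i \sqrt{11}\right) - -778} = \sqrt{\left(17 \sqrt{5} + 17 i \sqrt{11}\right) + \left(-941 + 1719\right)} = \sqrt{\left(17 \sqrt{5} + 17 i \sqrt{11}\right) + 778} = \sqrt{778 + 17 \sqrt{5} + 17 i \sqrt{11}}$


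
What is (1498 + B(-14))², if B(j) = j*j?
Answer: 2869636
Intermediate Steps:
B(j) = j²
(1498 + B(-14))² = (1498 + (-14)²)² = (1498 + 196)² = 1694² = 2869636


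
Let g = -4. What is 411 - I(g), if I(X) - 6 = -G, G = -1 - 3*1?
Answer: 401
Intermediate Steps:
G = -4 (G = -1 - 3 = -4)
I(X) = 10 (I(X) = 6 - 1*(-4) = 6 + 4 = 10)
411 - I(g) = 411 - 1*10 = 411 - 10 = 401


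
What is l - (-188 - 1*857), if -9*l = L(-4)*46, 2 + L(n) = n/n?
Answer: 9451/9 ≈ 1050.1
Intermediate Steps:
L(n) = -1 (L(n) = -2 + n/n = -2 + 1 = -1)
l = 46/9 (l = -(-1)*46/9 = -⅑*(-46) = 46/9 ≈ 5.1111)
l - (-188 - 1*857) = 46/9 - (-188 - 1*857) = 46/9 - (-188 - 857) = 46/9 - 1*(-1045) = 46/9 + 1045 = 9451/9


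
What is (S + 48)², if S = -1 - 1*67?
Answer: 400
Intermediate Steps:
S = -68 (S = -1 - 67 = -68)
(S + 48)² = (-68 + 48)² = (-20)² = 400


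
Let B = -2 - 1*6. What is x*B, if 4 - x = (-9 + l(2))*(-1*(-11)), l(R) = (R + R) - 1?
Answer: -560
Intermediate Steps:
l(R) = -1 + 2*R (l(R) = 2*R - 1 = -1 + 2*R)
x = 70 (x = 4 - (-9 + (-1 + 2*2))*(-1*(-11)) = 4 - (-9 + (-1 + 4))*11 = 4 - (-9 + 3)*11 = 4 - (-6)*11 = 4 - 1*(-66) = 4 + 66 = 70)
B = -8 (B = -2 - 6 = -8)
x*B = 70*(-8) = -560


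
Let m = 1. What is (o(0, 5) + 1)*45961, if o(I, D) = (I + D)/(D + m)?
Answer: 505571/6 ≈ 84262.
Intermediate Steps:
o(I, D) = (D + I)/(1 + D) (o(I, D) = (I + D)/(D + 1) = (D + I)/(1 + D))
(o(0, 5) + 1)*45961 = ((5 + 0)/(1 + 5) + 1)*45961 = (5/6 + 1)*45961 = (11/6)*45961 = 505571/6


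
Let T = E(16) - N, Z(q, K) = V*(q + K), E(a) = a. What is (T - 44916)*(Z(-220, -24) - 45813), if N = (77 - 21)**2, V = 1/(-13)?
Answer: 28597031700/13 ≈ 2.1998e+9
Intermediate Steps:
V = -1/13 ≈ -0.076923
N = 3136 (N = 56**2 = 3136)
Z(q, K) = -K/13 - q/13 (Z(q, K) = -(q + K)/13 = -(K + q)/13 = -K/13 - q/13)
T = -3120 (T = 16 - 1*3136 = 16 - 3136 = -3120)
(T - 44916)*(Z(-220, -24) - 45813) = (-3120 - 44916)*((-1/13*(-24) - 1/13*(-220)) - 45813) = -48036*((24/13 + 220/13) - 45813) = -48036*(244/13 - 45813) = -48036*(-595325/13) = 28597031700/13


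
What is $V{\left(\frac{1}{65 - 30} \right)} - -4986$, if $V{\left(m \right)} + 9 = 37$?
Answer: $5014$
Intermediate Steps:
$V{\left(m \right)} = 28$ ($V{\left(m \right)} = -9 + 37 = 28$)
$V{\left(\frac{1}{65 - 30} \right)} - -4986 = 28 - -4986 = 28 + 4986 = 5014$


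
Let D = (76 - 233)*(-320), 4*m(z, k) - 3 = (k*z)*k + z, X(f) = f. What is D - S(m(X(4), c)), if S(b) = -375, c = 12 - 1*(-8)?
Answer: 50615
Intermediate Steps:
c = 20 (c = 12 + 8 = 20)
m(z, k) = 3/4 + z/4 + z*k**2/4 (m(z, k) = 3/4 + ((k*z)*k + z)/4 = 3/4 + (z*k**2 + z)/4 = 3/4 + (z + z*k**2)/4 = 3/4 + (z/4 + z*k**2/4) = 3/4 + z/4 + z*k**2/4)
D = 50240 (D = -157*(-320) = 50240)
D - S(m(X(4), c)) = 50240 - 1*(-375) = 50240 + 375 = 50615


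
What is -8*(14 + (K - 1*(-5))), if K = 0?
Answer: -152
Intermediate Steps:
-8*(14 + (K - 1*(-5))) = -8*(14 + (0 - 1*(-5))) = -8*(14 + (0 + 5)) = -8*(14 + 5) = -8*19 = -152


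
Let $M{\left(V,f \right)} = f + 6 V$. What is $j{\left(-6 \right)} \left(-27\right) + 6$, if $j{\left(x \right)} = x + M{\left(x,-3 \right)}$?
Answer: $1221$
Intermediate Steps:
$j{\left(x \right)} = -3 + 7 x$ ($j{\left(x \right)} = x + \left(-3 + 6 x\right) = -3 + 7 x$)
$j{\left(-6 \right)} \left(-27\right) + 6 = \left(-3 + 7 \left(-6\right)\right) \left(-27\right) + 6 = \left(-3 - 42\right) \left(-27\right) + 6 = \left(-45\right) \left(-27\right) + 6 = 1215 + 6 = 1221$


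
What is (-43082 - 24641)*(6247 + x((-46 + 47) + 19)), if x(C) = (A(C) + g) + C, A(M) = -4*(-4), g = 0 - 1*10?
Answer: -424826379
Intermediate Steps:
g = -10 (g = 0 - 10 = -10)
A(M) = 16
x(C) = 6 + C (x(C) = (16 - 10) + C = 6 + C)
(-43082 - 24641)*(6247 + x((-46 + 47) + 19)) = (-43082 - 24641)*(6247 + (6 + ((-46 + 47) + 19))) = -67723*(6247 + (6 + (1 + 19))) = -67723*(6247 + (6 + 20)) = -67723*(6247 + 26) = -67723*6273 = -424826379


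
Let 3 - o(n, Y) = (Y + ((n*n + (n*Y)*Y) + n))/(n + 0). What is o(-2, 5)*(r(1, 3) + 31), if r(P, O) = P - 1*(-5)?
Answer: -1369/2 ≈ -684.50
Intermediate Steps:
o(n, Y) = 3 - (Y + n + n² + n*Y²)/n (o(n, Y) = 3 - (Y + ((n*n + (n*Y)*Y) + n))/(n + 0) = 3 - (Y + ((n² + (Y*n)*Y) + n))/n = 3 - (Y + ((n² + n*Y²) + n))/n = 3 - (Y + (n + n² + n*Y²))/n = 3 - (Y + n + n² + n*Y²)/n)
r(P, O) = 5 + P (r(P, O) = P + 5 = 5 + P)
o(-2, 5)*(r(1, 3) + 31) = (2 - 1*(-2) - 1*5² - 1*5/(-2))*((5 + 1) + 31) = (2 + 2 - 1*25 - 1*5*(-½))*(6 + 31) = (2 + 2 - 25 + 5/2)*37 = -37/2*37 = -1369/2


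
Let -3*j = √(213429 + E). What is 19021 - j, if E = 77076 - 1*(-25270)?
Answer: 19021 + 5*√12631/3 ≈ 19208.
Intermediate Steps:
E = 102346 (E = 77076 + 25270 = 102346)
j = -5*√12631/3 (j = -√(213429 + 102346)/3 = -5*√12631/3 ≈ -187.31)
19021 - j = 19021 - (-5)*√12631/3 = 19021 + 5*√12631/3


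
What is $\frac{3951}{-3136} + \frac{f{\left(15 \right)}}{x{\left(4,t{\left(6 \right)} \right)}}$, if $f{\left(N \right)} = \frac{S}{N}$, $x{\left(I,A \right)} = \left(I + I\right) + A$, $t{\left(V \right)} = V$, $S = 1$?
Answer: $- \frac{59041}{47040} \approx -1.2551$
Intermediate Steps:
$x{\left(I,A \right)} = A + 2 I$ ($x{\left(I,A \right)} = 2 I + A = A + 2 I$)
$f{\left(N \right)} = \frac{1}{N}$ ($f{\left(N \right)} = 1 \frac{1}{N} = \frac{1}{N}$)
$\frac{3951}{-3136} + \frac{f{\left(15 \right)}}{x{\left(4,t{\left(6 \right)} \right)}} = \frac{3951}{-3136} + \frac{1}{15 \left(6 + 2 \cdot 4\right)} = 3951 \left(- \frac{1}{3136}\right) + \frac{1}{15 \left(6 + 8\right)} = - \frac{3951}{3136} + \frac{1}{15 \cdot 14} = - \frac{3951}{3136} + \frac{1}{15} \cdot \frac{1}{14} = - \frac{3951}{3136} + \frac{1}{210} = - \frac{59041}{47040}$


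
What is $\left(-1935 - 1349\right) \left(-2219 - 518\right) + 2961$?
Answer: $8991269$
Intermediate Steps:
$\left(-1935 - 1349\right) \left(-2219 - 518\right) + 2961 = \left(-3284\right) \left(-2737\right) + 2961 = 8988308 + 2961 = 8991269$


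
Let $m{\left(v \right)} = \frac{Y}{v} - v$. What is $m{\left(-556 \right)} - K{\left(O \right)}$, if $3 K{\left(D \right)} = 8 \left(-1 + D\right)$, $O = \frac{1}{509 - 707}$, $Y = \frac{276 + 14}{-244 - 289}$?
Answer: $\frac{24586258537}{44007678} \approx 558.68$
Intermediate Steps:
$Y = - \frac{290}{533}$ ($Y = \frac{290}{-533} = 290 \left(- \frac{1}{533}\right) = - \frac{290}{533} \approx -0.54409$)
$m{\left(v \right)} = - v - \frac{290}{533 v}$ ($m{\left(v \right)} = - \frac{290}{533 v} - v = - v - \frac{290}{533 v}$)
$O = - \frac{1}{198}$ ($O = \frac{1}{-198} = - \frac{1}{198} \approx -0.0050505$)
$K{\left(D \right)} = - \frac{8}{3} + \frac{8 D}{3}$ ($K{\left(D \right)} = \frac{8 \left(-1 + D\right)}{3} = \frac{-8 + 8 D}{3} = - \frac{8}{3} + \frac{8 D}{3}$)
$m{\left(-556 \right)} - K{\left(O \right)} = \left(\left(-1\right) \left(-556\right) - \frac{290}{533 \left(-556\right)}\right) - \left(- \frac{8}{3} + \frac{8}{3} \left(- \frac{1}{198}\right)\right) = \left(556 - - \frac{145}{148174}\right) - \left(- \frac{8}{3} - \frac{4}{297}\right) = \left(556 + \frac{145}{148174}\right) - - \frac{796}{297} = \frac{82384889}{148174} + \frac{796}{297} = \frac{24586258537}{44007678}$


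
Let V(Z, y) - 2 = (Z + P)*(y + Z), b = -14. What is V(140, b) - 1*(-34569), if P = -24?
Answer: 49187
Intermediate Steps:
V(Z, y) = 2 + (-24 + Z)*(Z + y) (V(Z, y) = 2 + (Z - 24)*(y + Z) = 2 + (-24 + Z)*(Z + y))
V(140, b) - 1*(-34569) = (2 + 140**2 - 24*140 - 24*(-14) + 140*(-14)) - 1*(-34569) = (2 + 19600 - 3360 + 336 - 1960) + 34569 = 14618 + 34569 = 49187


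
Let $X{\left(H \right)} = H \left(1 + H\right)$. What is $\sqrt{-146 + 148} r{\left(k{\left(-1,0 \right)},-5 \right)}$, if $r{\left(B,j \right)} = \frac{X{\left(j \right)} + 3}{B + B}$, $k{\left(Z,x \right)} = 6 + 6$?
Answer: $\frac{23 \sqrt{2}}{24} \approx 1.3553$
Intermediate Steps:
$k{\left(Z,x \right)} = 12$
$r{\left(B,j \right)} = \frac{3 + j \left(1 + j\right)}{2 B}$ ($r{\left(B,j \right)} = \frac{j \left(1 + j\right) + 3}{B + B} = \frac{3 + j \left(1 + j\right)}{2 B}$)
$\sqrt{-146 + 148} r{\left(k{\left(-1,0 \right)},-5 \right)} = \sqrt{-146 + 148} \frac{3 - 5 \left(1 - 5\right)}{2 \cdot 12} = \sqrt{2} \cdot \frac{1}{2} \cdot \frac{1}{12} \left(3 - -20\right) = \sqrt{2} \cdot \frac{1}{2} \cdot \frac{1}{12} \left(3 + 20\right) = \sqrt{2} \cdot \frac{1}{2} \cdot \frac{1}{12} \cdot 23 = \sqrt{2} \cdot \frac{23}{24} = \frac{23 \sqrt{2}}{24}$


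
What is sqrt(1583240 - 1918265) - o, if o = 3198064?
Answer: -3198064 + 15*I*sqrt(1489) ≈ -3.1981e+6 + 578.81*I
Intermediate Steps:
sqrt(1583240 - 1918265) - o = sqrt(1583240 - 1918265) - 1*3198064 = sqrt(-335025) - 3198064 = 15*I*sqrt(1489) - 3198064 = -3198064 + 15*I*sqrt(1489)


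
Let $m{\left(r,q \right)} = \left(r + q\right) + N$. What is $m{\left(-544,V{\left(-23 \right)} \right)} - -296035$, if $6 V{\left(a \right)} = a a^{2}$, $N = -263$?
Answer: $\frac{1759201}{6} \approx 2.932 \cdot 10^{5}$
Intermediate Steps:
$V{\left(a \right)} = \frac{a^{3}}{6}$ ($V{\left(a \right)} = \frac{a a^{2}}{6} = \frac{a^{3}}{6}$)
$m{\left(r,q \right)} = -263 + q + r$ ($m{\left(r,q \right)} = \left(r + q\right) - 263 = \left(q + r\right) - 263 = -263 + q + r$)
$m{\left(-544,V{\left(-23 \right)} \right)} - -296035 = \left(-263 + \frac{\left(-23\right)^{3}}{6} - 544\right) - -296035 = \left(-263 + \frac{1}{6} \left(-12167\right) - 544\right) + 296035 = \left(-263 - \frac{12167}{6} - 544\right) + 296035 = - \frac{17009}{6} + 296035 = \frac{1759201}{6}$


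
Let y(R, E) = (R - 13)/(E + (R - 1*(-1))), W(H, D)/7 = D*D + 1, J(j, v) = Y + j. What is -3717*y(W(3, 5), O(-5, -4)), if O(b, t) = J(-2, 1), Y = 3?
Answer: -628173/184 ≈ -3414.0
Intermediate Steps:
J(j, v) = 3 + j
O(b, t) = 1 (O(b, t) = 3 - 2 = 1)
W(H, D) = 7 + 7*D² (W(H, D) = 7*(D*D + 1) = 7*(D² + 1) = 7*(1 + D²) = 7 + 7*D²)
y(R, E) = (-13 + R)/(1 + E + R) (y(R, E) = (-13 + R)/(E + (R + 1)) = (-13 + R)/(E + (1 + R)) = (-13 + R)/(1 + E + R))
-3717*y(W(3, 5), O(-5, -4)) = -3717*(-13 + (7 + 7*5²))/(1 + 1 + (7 + 7*5²)) = -3717*(-13 + (7 + 7*25))/(1 + 1 + (7 + 7*25)) = -3717*(-13 + (7 + 175))/(1 + 1 + (7 + 175)) = -3717*(-13 + 182)/(1 + 1 + 182) = -3717*169/184 = -628173/184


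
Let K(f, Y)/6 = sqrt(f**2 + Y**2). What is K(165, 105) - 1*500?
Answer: -500 + 90*sqrt(170) ≈ 673.46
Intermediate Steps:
K(f, Y) = 6*sqrt(Y**2 + f**2) (K(f, Y) = 6*sqrt(f**2 + Y**2) = 6*sqrt(Y**2 + f**2))
K(165, 105) - 1*500 = 6*sqrt(105**2 + 165**2) - 1*500 = 6*sqrt(11025 + 27225) - 500 = 6*sqrt(38250) - 500 = 6*(15*sqrt(170)) - 500 = 90*sqrt(170) - 500 = -500 + 90*sqrt(170)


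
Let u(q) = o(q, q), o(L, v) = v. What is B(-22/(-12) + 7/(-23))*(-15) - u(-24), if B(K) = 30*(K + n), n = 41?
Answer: -439623/23 ≈ -19114.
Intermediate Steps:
B(K) = 1230 + 30*K (B(K) = 30*(K + 41) = 30*(41 + K) = 1230 + 30*K)
u(q) = q
B(-22/(-12) + 7/(-23))*(-15) - u(-24) = (1230 + 30*(-22/(-12) + 7/(-23)))*(-15) - 1*(-24) = (1230 + 30*(-22*(-1/12) + 7*(-1/23)))*(-15) + 24 = (1230 + 30*(11/6 - 7/23))*(-15) + 24 = (1230 + 30*(211/138))*(-15) + 24 = (1230 + 1055/23)*(-15) + 24 = (29345/23)*(-15) + 24 = -440175/23 + 24 = -439623/23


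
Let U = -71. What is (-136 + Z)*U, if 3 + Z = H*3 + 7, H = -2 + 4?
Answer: 8946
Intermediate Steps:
H = 2
Z = 10 (Z = -3 + (2*3 + 7) = -3 + (6 + 7) = -3 + 13 = 10)
(-136 + Z)*U = (-136 + 10)*(-71) = -126*(-71) = 8946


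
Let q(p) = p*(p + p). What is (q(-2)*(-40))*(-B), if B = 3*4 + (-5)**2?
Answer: 11840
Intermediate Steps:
q(p) = 2*p**2 (q(p) = p*(2*p) = 2*p**2)
B = 37 (B = 12 + 25 = 37)
(q(-2)*(-40))*(-B) = ((2*(-2)**2)*(-40))*(-1*37) = ((2*4)*(-40))*(-37) = (8*(-40))*(-37) = -320*(-37) = 11840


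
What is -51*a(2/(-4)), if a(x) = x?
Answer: 51/2 ≈ 25.500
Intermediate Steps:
-51*a(2/(-4)) = -102/(-4) = -102*(-1)/4 = -51*(-½) = 51/2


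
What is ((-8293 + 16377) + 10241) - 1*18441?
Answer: -116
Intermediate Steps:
((-8293 + 16377) + 10241) - 1*18441 = (8084 + 10241) - 18441 = 18325 - 18441 = -116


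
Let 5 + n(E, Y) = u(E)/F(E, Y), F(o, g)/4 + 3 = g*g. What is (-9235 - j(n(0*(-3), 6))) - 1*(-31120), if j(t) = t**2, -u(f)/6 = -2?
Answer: 2645169/121 ≈ 21861.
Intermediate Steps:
u(f) = 12 (u(f) = -6*(-2) = 12)
F(o, g) = -12 + 4*g**2 (F(o, g) = -12 + 4*(g*g) = -12 + 4*g**2)
n(E, Y) = -5 + 12/(-12 + 4*Y**2)
(-9235 - j(n(0*(-3), 6))) - 1*(-31120) = (-9235 - ((18 - 5*6**2)/(-3 + 6**2))**2) - 1*(-31120) = (-9235 - ((18 - 5*36)/(-3 + 36))**2) + 31120 = (-9235 - ((18 - 180)/33)**2) + 31120 = (-9235 - ((1/33)*(-162))**2) + 31120 = (-9235 - (-54/11)**2) + 31120 = (-9235 - 1*2916/121) + 31120 = (-9235 - 2916/121) + 31120 = -1120351/121 + 31120 = 2645169/121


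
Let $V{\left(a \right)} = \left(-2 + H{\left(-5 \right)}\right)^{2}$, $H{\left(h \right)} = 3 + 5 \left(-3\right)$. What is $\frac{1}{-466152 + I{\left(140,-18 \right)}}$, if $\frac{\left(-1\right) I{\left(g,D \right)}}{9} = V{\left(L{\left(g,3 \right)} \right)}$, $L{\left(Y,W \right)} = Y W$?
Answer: $- \frac{1}{467916} \approx -2.1371 \cdot 10^{-6}$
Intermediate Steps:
$H{\left(h \right)} = -12$ ($H{\left(h \right)} = 3 - 15 = -12$)
$L{\left(Y,W \right)} = W Y$
$V{\left(a \right)} = 196$ ($V{\left(a \right)} = \left(-2 - 12\right)^{2} = \left(-14\right)^{2} = 196$)
$I{\left(g,D \right)} = -1764$ ($I{\left(g,D \right)} = \left(-9\right) 196 = -1764$)
$\frac{1}{-466152 + I{\left(140,-18 \right)}} = \frac{1}{-466152 - 1764} = \frac{1}{-467916} = - \frac{1}{467916}$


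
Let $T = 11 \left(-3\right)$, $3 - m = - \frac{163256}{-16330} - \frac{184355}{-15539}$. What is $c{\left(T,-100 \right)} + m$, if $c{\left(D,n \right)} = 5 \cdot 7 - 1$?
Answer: $\frac{1920733528}{126875935} \approx 15.139$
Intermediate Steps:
$m = - \frac{2393048262}{126875935}$ ($m = 3 - \left(- \frac{163256}{-16330} - \frac{184355}{-15539}\right) = 3 - \left(\left(-163256\right) \left(- \frac{1}{16330}\right) - - \frac{184355}{15539}\right) = 3 - \left(\frac{81628}{8165} + \frac{184355}{15539}\right) = 3 - \frac{2773676067}{126875935} = - \frac{2393048262}{126875935} \approx -18.861$)
$T = -33$
$c{\left(D,n \right)} = 34$ ($c{\left(D,n \right)} = 35 - 1 = 34$)
$c{\left(T,-100 \right)} + m = 34 - \frac{2393048262}{126875935} = \frac{1920733528}{126875935}$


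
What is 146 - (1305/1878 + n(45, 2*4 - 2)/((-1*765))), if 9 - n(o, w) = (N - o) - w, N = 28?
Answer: 69605197/478890 ≈ 145.35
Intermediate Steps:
n(o, w) = -19 + o + w (n(o, w) = 9 - ((28 - o) - w) = 9 - (28 - o - w) = 9 + (-28 + o + w) = -19 + o + w)
146 - (1305/1878 + n(45, 2*4 - 2)/((-1*765))) = 146 - (1305/1878 + (-19 + 45 + (2*4 - 2))/((-1*765))) = 146 - (1305*(1/1878) + (-19 + 45 + (8 - 2))/(-765)) = 146 - (435/626 + (-19 + 45 + 6)*(-1/765)) = 146 - (435/626 + 32*(-1/765)) = 146 - (435/626 - 32/765) = 146 - 1*312743/478890 = 146 - 312743/478890 = 69605197/478890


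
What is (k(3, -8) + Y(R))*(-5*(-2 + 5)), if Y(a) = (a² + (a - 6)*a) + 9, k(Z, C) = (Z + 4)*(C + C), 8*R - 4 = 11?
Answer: 51465/32 ≈ 1608.3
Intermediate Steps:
R = 15/8 (R = ½ + (⅛)*11 = ½ + 11/8 = 15/8 ≈ 1.8750)
k(Z, C) = 2*C*(4 + Z) (k(Z, C) = (4 + Z)*(2*C) = 2*C*(4 + Z))
Y(a) = 9 + a² + a*(-6 + a) (Y(a) = (a² + (-6 + a)*a) + 9 = (a² + a*(-6 + a)) + 9 = 9 + a² + a*(-6 + a))
(k(3, -8) + Y(R))*(-5*(-2 + 5)) = (2*(-8)*(4 + 3) + (9 - 6*15/8 + 2*(15/8)²))*(-5*(-2 + 5)) = (2*(-8)*7 + (9 - 45/4 + 2*(225/64)))*(-5*3) = (-112 + (9 - 45/4 + 225/32))*(-15) = (-112 + 153/32)*(-15) = -3431/32*(-15) = 51465/32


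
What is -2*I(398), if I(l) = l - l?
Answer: 0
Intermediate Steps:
I(l) = 0
-2*I(398) = -2*0 = 0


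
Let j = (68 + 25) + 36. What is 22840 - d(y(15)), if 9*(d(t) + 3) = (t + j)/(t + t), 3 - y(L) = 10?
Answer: 1439170/63 ≈ 22844.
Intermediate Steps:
j = 129 (j = 93 + 36 = 129)
y(L) = -7 (y(L) = 3 - 1*10 = 3 - 10 = -7)
d(t) = -3 + (129 + t)/(18*t) (d(t) = -3 + ((t + 129)/(t + t))/9 = -3 + ((129 + t)/((2*t)))/9 = -3 + ((129 + t)*(1/(2*t)))/9 = -3 + ((129 + t)/(2*t))/9 = -3 + (129 + t)/(18*t))
22840 - d(y(15)) = 22840 - (129 - 53*(-7))/(18*(-7)) = 22840 - (-1)*(129 + 371)/(18*7) = 22840 - (-1)*500/(18*7) = 22840 - 1*(-250/63) = 22840 + 250/63 = 1439170/63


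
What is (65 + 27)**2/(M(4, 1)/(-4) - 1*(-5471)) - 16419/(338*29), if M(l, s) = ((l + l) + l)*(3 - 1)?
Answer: -520439/4120610 ≈ -0.12630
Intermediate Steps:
M(l, s) = 6*l (M(l, s) = (2*l + l)*2 = (3*l)*2 = 6*l)
(65 + 27)**2/(M(4, 1)/(-4) - 1*(-5471)) - 16419/(338*29) = (65 + 27)**2/((6*4)/(-4) - 1*(-5471)) - 16419/(338*29) = 92**2/(-1/4*24 + 5471) - 16419/9802 = 8464/(-6 + 5471) - 16419*1/9802 = 8464/5465 - 1263/754 = -520439/4120610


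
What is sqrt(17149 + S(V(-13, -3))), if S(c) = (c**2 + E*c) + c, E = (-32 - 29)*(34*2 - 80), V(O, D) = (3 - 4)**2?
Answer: 3*sqrt(1987) ≈ 133.73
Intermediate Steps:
V(O, D) = 1 (V(O, D) = (-1)**2 = 1)
E = 732 (E = -61*(68 - 80) = -61*(-12) = 732)
S(c) = c**2 + 733*c (S(c) = (c**2 + 732*c) + c = c**2 + 733*c)
sqrt(17149 + S(V(-13, -3))) = sqrt(17149 + 1*(733 + 1)) = sqrt(17149 + 1*734) = sqrt(17149 + 734) = sqrt(17883) = 3*sqrt(1987)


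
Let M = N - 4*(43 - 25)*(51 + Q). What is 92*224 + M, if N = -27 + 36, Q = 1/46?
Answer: 389699/23 ≈ 16943.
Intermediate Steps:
Q = 1/46 ≈ 0.021739
N = 9
M = -84285/23 (M = 9 - 4*(43 - 25)*(51 + 1/46) = 9 - 72*2347/46 = 9 - 4*21123/23 = 9 - 84492/23 = -84285/23 ≈ -3664.6)
92*224 + M = 92*224 - 84285/23 = 20608 - 84285/23 = 389699/23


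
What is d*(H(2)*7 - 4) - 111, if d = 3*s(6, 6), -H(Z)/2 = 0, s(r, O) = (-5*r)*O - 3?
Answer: 2085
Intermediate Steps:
s(r, O) = -3 - 5*O*r (s(r, O) = -5*O*r - 3 = -3 - 5*O*r)
H(Z) = 0 (H(Z) = -2*0 = 0)
d = -549 (d = 3*(-3 - 5*6*6) = 3*(-3 - 180) = 3*(-183) = -549)
d*(H(2)*7 - 4) - 111 = -549*(0*7 - 4) - 111 = -549*(0 - 4) - 111 = -549*(-4) - 111 = 2196 - 111 = 2085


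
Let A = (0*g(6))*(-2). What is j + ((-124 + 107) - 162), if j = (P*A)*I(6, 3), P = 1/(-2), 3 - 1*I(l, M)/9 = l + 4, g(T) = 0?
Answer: -179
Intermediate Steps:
I(l, M) = -9 - 9*l (I(l, M) = 27 - 9*(l + 4) = 27 - 9*(4 + l) = 27 + (-36 - 9*l) = -9 - 9*l)
P = -1/2 ≈ -0.50000
A = 0 (A = (0*0)*(-2) = 0*(-2) = 0)
j = 0 (j = (-1/2*0)*(-9 - 9*6) = 0*(-9 - 54) = 0*(-63) = 0)
j + ((-124 + 107) - 162) = 0 + ((-124 + 107) - 162) = 0 + (-17 - 162) = 0 - 179 = -179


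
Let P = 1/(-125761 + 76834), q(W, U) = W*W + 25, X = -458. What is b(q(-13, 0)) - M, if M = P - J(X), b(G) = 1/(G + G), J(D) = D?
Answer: -8694474293/18983676 ≈ -458.00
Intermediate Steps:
q(W, U) = 25 + W² (q(W, U) = W² + 25 = 25 + W²)
b(G) = 1/(2*G)
P = -1/48927 (P = 1/(-48927) = -1/48927 ≈ -2.0439e-5)
M = 22408565/48927 (M = -1/48927 - 1*(-458) = -1/48927 + 458 = 22408565/48927 ≈ 458.00)
b(q(-13, 0)) - M = 1/(2*(25 + (-13)²)) - 1*22408565/48927 = 1/(2*(25 + 169)) - 22408565/48927 = (½)/194 - 22408565/48927 = (½)*(1/194) - 22408565/48927 = 1/388 - 22408565/48927 = -8694474293/18983676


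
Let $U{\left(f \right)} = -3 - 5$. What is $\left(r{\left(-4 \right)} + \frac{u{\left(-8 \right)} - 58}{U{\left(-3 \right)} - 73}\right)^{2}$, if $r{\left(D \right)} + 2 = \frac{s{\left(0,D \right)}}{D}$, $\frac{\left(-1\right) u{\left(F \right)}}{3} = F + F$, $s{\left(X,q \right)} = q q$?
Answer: $\frac{226576}{6561} \approx 34.534$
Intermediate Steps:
$s{\left(X,q \right)} = q^{2}$
$u{\left(F \right)} = - 6 F$ ($u{\left(F \right)} = - 3 \left(F + F\right) = - 3 \cdot 2 F = - 6 F$)
$U{\left(f \right)} = -8$ ($U{\left(f \right)} = -3 - 5 = -8$)
$r{\left(D \right)} = -2 + D$ ($r{\left(D \right)} = -2 + \frac{D^{2}}{D} = -2 + D$)
$\left(r{\left(-4 \right)} + \frac{u{\left(-8 \right)} - 58}{U{\left(-3 \right)} - 73}\right)^{2} = \left(\left(-2 - 4\right) + \frac{\left(-6\right) \left(-8\right) - 58}{-8 - 73}\right)^{2} = \left(-6 + \frac{48 - 58}{-81}\right)^{2} = \left(-6 - - \frac{10}{81}\right)^{2} = \left(-6 + \frac{10}{81}\right)^{2} = \left(- \frac{476}{81}\right)^{2} = \frac{226576}{6561}$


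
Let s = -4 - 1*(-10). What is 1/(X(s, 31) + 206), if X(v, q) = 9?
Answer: 1/215 ≈ 0.0046512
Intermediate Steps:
s = 6 (s = -4 + 10 = 6)
1/(X(s, 31) + 206) = 1/(9 + 206) = 1/215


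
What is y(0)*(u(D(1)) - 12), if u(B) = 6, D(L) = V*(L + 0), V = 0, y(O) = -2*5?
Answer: 60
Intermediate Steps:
y(O) = -10
D(L) = 0 (D(L) = 0*(L + 0) = 0*L = 0)
y(0)*(u(D(1)) - 12) = -10*(6 - 12) = -10*(-6) = 60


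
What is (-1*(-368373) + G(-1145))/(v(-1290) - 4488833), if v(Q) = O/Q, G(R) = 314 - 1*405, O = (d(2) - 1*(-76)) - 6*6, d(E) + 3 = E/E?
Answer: -118770945/1447648652 ≈ -0.082044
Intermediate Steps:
d(E) = -2 (d(E) = -3 + E/E = -3 + 1 = -2)
O = 38 (O = (-2 - 1*(-76)) - 6*6 = (-2 + 76) - 1*36 = 74 - 36 = 38)
G(R) = -91 (G(R) = 314 - 405 = -91)
v(Q) = 38/Q
(-1*(-368373) + G(-1145))/(v(-1290) - 4488833) = (-1*(-368373) - 91)/(38/(-1290) - 4488833) = (368373 - 91)/(38*(-1/1290) - 4488833) = 368282/(-19/645 - 4488833) = 368282/(-2895297304/645) = 368282*(-645/2895297304) = -118770945/1447648652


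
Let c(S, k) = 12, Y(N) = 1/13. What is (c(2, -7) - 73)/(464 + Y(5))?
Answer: -793/6033 ≈ -0.13144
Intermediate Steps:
Y(N) = 1/13
(c(2, -7) - 73)/(464 + Y(5)) = (12 - 73)/(464 + 1/13) = -61/6033/13 = -61*13/6033 = -793/6033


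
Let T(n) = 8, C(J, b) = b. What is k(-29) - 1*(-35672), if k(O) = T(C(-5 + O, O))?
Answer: 35680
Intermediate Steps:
k(O) = 8
k(-29) - 1*(-35672) = 8 - 1*(-35672) = 8 + 35672 = 35680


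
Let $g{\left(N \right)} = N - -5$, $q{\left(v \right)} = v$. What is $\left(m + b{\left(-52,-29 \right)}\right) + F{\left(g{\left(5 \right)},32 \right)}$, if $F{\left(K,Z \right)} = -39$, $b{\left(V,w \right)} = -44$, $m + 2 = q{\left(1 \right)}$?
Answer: $-84$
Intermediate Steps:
$m = -1$ ($m = -2 + 1 = -1$)
$g{\left(N \right)} = 5 + N$ ($g{\left(N \right)} = N + 5 = 5 + N$)
$\left(m + b{\left(-52,-29 \right)}\right) + F{\left(g{\left(5 \right)},32 \right)} = \left(-1 - 44\right) - 39 = -45 - 39 = -84$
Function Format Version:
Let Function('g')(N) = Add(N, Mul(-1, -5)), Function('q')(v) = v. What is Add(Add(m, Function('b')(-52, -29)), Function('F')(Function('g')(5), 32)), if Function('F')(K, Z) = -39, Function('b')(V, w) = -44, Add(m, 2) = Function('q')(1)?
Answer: -84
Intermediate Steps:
m = -1 (m = Add(-2, 1) = -1)
Function('g')(N) = Add(5, N) (Function('g')(N) = Add(N, 5) = Add(5, N))
Add(Add(m, Function('b')(-52, -29)), Function('F')(Function('g')(5), 32)) = Add(Add(-1, -44), -39) = Add(-45, -39) = -84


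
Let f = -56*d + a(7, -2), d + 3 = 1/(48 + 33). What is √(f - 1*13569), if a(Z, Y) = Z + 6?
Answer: 2*I*√271121/9 ≈ 115.71*I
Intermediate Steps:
a(Z, Y) = 6 + Z
d = -242/81 (d = -3 + 1/(48 + 33) = -3 + 1/81 = -242/81 ≈ -2.9877)
f = 14605/81 (f = -56*(-242/81) + (6 + 7) = 13552/81 + 13 = 14605/81 ≈ 180.31)
√(f - 1*13569) = √(14605/81 - 1*13569) = √(14605/81 - 13569) = √(-1084484/81) = 2*I*√271121/9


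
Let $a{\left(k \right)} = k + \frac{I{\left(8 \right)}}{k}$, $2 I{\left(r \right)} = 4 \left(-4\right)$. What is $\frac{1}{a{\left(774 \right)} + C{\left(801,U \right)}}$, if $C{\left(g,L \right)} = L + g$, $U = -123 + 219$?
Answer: $\frac{387}{646673} \approx 0.00059845$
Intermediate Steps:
$I{\left(r \right)} = -8$ ($I{\left(r \right)} = \frac{4 \left(-4\right)}{2} = \frac{1}{2} \left(-16\right) = -8$)
$a{\left(k \right)} = k - \frac{8}{k}$
$U = 96$
$\frac{1}{a{\left(774 \right)} + C{\left(801,U \right)}} = \frac{1}{\left(774 - \frac{8}{774}\right) + \left(96 + 801\right)} = \frac{1}{\left(774 - \frac{4}{387}\right) + 897} = \frac{1}{\frac{299534}{387} + 897} = \frac{1}{\frac{646673}{387}} = \frac{387}{646673}$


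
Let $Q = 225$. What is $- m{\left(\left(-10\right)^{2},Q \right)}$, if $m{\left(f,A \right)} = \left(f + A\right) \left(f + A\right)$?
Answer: $-105625$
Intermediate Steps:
$m{\left(f,A \right)} = \left(A + f\right)^{2}$ ($m{\left(f,A \right)} = \left(A + f\right) \left(A + f\right) = \left(A + f\right)^{2}$)
$- m{\left(\left(-10\right)^{2},Q \right)} = - \left(225 + \left(-10\right)^{2}\right)^{2} = - \left(225 + 100\right)^{2} = - 325^{2} = \left(-1\right) 105625 = -105625$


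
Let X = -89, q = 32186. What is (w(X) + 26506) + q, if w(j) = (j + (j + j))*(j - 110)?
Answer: 111825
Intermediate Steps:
w(j) = 3*j*(-110 + j) (w(j) = (j + 2*j)*(-110 + j) = (3*j)*(-110 + j) = 3*j*(-110 + j))
(w(X) + 26506) + q = (3*(-89)*(-110 - 89) + 26506) + 32186 = (3*(-89)*(-199) + 26506) + 32186 = (53133 + 26506) + 32186 = 79639 + 32186 = 111825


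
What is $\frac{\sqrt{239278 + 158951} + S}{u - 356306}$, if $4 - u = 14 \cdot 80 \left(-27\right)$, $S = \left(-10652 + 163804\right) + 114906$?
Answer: $- \frac{134029}{163031} - \frac{\sqrt{398229}}{326062} \approx -0.82404$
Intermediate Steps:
$S = 268058$ ($S = 153152 + 114906 = 268058$)
$u = 30244$ ($u = 4 - 14 \cdot 80 \left(-27\right) = 4 - 1120 \left(-27\right) = 4 - -30240 = 4 + 30240 = 30244$)
$\frac{\sqrt{239278 + 158951} + S}{u - 356306} = \frac{\sqrt{239278 + 158951} + 268058}{30244 - 356306} = \frac{\sqrt{398229} + 268058}{-326062} = \left(268058 + \sqrt{398229}\right) \left(- \frac{1}{326062}\right) = - \frac{134029}{163031} - \frac{\sqrt{398229}}{326062}$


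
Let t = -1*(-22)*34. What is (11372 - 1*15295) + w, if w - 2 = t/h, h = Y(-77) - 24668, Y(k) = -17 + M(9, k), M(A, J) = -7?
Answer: -24204520/6173 ≈ -3921.0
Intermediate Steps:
t = 748 (t = 22*34 = 748)
Y(k) = -24 (Y(k) = -17 - 7 = -24)
h = -24692 (h = -24 - 24668 = -24692)
w = 12159/6173 (w = 2 + 748/(-24692) = 2 + 748*(-1/24692) = 2 - 187/6173 = 12159/6173 ≈ 1.9697)
(11372 - 1*15295) + w = (11372 - 1*15295) + 12159/6173 = (11372 - 15295) + 12159/6173 = -3923 + 12159/6173 = -24204520/6173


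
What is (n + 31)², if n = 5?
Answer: 1296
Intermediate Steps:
(n + 31)² = (5 + 31)² = 36² = 1296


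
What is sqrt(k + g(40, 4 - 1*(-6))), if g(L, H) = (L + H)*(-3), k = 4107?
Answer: sqrt(3957) ≈ 62.905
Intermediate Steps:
g(L, H) = -3*H - 3*L (g(L, H) = (H + L)*(-3) = -3*H - 3*L)
sqrt(k + g(40, 4 - 1*(-6))) = sqrt(4107 + (-3*(4 - 1*(-6)) - 3*40)) = sqrt(4107 + (-3*(4 + 6) - 120)) = sqrt(4107 + (-3*10 - 120)) = sqrt(4107 + (-30 - 120)) = sqrt(4107 - 150) = sqrt(3957)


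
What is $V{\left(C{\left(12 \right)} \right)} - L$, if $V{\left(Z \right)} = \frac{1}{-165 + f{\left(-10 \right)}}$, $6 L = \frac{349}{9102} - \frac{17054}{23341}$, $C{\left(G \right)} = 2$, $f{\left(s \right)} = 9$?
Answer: $\frac{451452149}{4142770749} \approx 0.10897$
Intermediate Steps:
$L = - \frac{147079499}{1274698692}$ ($L = \frac{\frac{349}{9102} - \frac{17054}{23341}}{6} = \frac{1}{6} \left(- \frac{147079499}{212449782}\right) = - \frac{147079499}{1274698692} \approx -0.11538$)
$V{\left(Z \right)} = - \frac{1}{156}$ ($V{\left(Z \right)} = \frac{1}{-165 + 9} = \frac{1}{-156} = - \frac{1}{156}$)
$V{\left(C{\left(12 \right)} \right)} - L = - \frac{1}{156} - - \frac{147079499}{1274698692} = - \frac{1}{156} + \frac{147079499}{1274698692} = \frac{451452149}{4142770749}$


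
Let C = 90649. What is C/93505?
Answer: 90649/93505 ≈ 0.96946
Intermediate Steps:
C/93505 = 90649/93505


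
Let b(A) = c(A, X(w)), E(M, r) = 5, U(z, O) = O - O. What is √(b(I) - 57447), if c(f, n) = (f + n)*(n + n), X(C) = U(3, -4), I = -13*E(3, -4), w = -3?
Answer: 3*I*√6383 ≈ 239.68*I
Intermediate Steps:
U(z, O) = 0
I = -65 (I = -13*5 = -65)
X(C) = 0
c(f, n) = 2*n*(f + n) (c(f, n) = (f + n)*(2*n) = 2*n*(f + n))
b(A) = 0 (b(A) = 2*0*(A + 0) = 2*0*A = 0)
√(b(I) - 57447) = √(0 - 57447) = √(-57447) = 3*I*√6383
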